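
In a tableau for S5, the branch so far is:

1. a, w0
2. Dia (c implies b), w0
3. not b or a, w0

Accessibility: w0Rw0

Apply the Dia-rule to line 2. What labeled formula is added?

a fresh world w1 with w0Rw1, and c implies b at w1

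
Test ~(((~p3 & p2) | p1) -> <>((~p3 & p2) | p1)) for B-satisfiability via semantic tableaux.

Unsatisfiable

1. ~(((~p3 & p2) | p1) -> <>((~p3 & p2) | p1)), u
2. (~p3 & p2) | p1, u
3. ~<>((~p3 & p2) | p1), u
4. ~((~p3 & p2) | p1), u
5. ~(~p3 & p2), u
6. ~p1, u
7. ~p3 & p2, u
8. ~p3, u
9. p2, u
10. ~p2, u
Accessibility: uRu
Branch closes: p2 and ~p2 both at u.
Every branch closes; the branch above is one of them.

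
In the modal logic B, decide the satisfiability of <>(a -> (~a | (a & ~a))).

Satisfiable (open branch found)

1. <>(a -> (~a | (a & ~a))), w0
2. a -> (~a | (a & ~a)), w1
3. ~a | (a & ~a), w1
4. ~a, w1
Accessibility: w0Rw0, w0Rw1, w1Rw0, w1Rw1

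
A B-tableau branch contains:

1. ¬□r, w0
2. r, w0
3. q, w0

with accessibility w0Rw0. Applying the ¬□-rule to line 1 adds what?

a fresh world w1 with w0Rw1, and ¬r at w1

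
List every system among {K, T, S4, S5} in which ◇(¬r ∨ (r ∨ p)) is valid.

K-tableau for the negation ¬◇(¬r ∨ (r ∨ p)):
1. ¬◇(¬r ∨ (r ∨ p)), w0
Complete open branch: countermodel on a K-frame, so not valid in K.
T-tableau for the negation ¬◇(¬r ∨ (r ∨ p)):
1. ¬◇(¬r ∨ (r ∨ p)), w0
2. ¬(¬r ∨ (r ∨ p)), w0   [¬◇-rule on 1 via w0Rw0]
3. r, w0   [¬∨-rule on 2]
4. ¬(r ∨ p), w0   [¬∨-rule on 2]
5. ¬r, w0   [¬∨-rule on 4]
6. ¬p, w0   [¬∨-rule on 4]
Accessibility: w0Rw0
Branch closes: r and ¬r both at w0.
Every branch closes (one shown): valid in T, hence also in S4, S5 (every theorem of T is a theorem of S4 and S5).

T, S4, S5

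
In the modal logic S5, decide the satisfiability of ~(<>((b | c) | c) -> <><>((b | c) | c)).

1. ~(<>((b | c) | c) -> <><>((b | c) | c)), w0
2. <>((b | c) | c), w0
3. ~<><>((b | c) | c), w0
4. ~<>((b | c) | c), w0
5. ~((b | c) | c), w0
6. ~(b | c), w0
7. ~c, w0
8. ~b, w0
9. (b | c) | c, w1
10. ~<>((b | c) | c), w1
11. ~((b | c) | c), w1
12. ~(b | c), w1
13. ~c, w1
14. ~b, w1
15. b | c, w1
16. c, w1
Accessibility: w0Rw0, w0Rw1, w1Rw0, w1Rw1
Branch closes: c and ~c both at w1.
Every branch closes; the branch above is one of them.

Unsatisfiable (every branch closes)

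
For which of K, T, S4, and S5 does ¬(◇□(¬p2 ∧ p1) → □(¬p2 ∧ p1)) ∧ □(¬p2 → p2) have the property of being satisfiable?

K

K-tableau for the formula:
1. ¬(◇□(¬p2 ∧ p1) → □(¬p2 ∧ p1)) ∧ □(¬p2 → p2), w0
2. ¬(◇□(¬p2 ∧ p1) → □(¬p2 ∧ p1)), w0
3. □(¬p2 → p2), w0
4. ◇□(¬p2 ∧ p1), w0
5. ¬□(¬p2 ∧ p1), w0
6. □(¬p2 ∧ p1), w1
7. ¬p2 → p2, w1
8. p2, w1
9. ¬(¬p2 ∧ p1), w2
10. ¬p2 → p2, w2
11. ¬p1, w2
12. p2, w2
Accessibility: w0Rw1, w0Rw2
Complete open branch: satisfiable in K.
T-tableau for the formula:
1. ¬(◇□(¬p2 ∧ p1) → □(¬p2 ∧ p1)) ∧ □(¬p2 → p2), w0
2. ¬(◇□(¬p2 ∧ p1) → □(¬p2 ∧ p1)), w0
3. □(¬p2 → p2), w0
4. ◇□(¬p2 ∧ p1), w0
5. ¬□(¬p2 ∧ p1), w0
6. ¬p2 → p2, w0
7. p2, w0
8. □(¬p2 ∧ p1), w1
9. ¬p2 → p2, w1
10. ¬p2 ∧ p1, w1
11. ¬p2, w1
12. p1, w1
13. p2, w1
Accessibility: w0Rw0, w0Rw1, w1Rw1
Branch closes: p2 and ¬p2 both at w1.
Every branch closes (one shown): unsatisfiable in T, hence also in S4, S5 (every S4/S5-frame is a T-frame).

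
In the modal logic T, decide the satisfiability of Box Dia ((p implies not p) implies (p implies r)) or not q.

Satisfiable

1. Box Dia ((p implies not p) implies (p implies r)) or not q, w0
2. not q, w0
Accessibility: w0Rw0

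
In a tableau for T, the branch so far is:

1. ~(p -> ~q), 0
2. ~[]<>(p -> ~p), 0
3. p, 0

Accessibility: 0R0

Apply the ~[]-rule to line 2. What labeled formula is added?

a fresh world 1 with 0R1, and ~<>(p -> ~p) at 1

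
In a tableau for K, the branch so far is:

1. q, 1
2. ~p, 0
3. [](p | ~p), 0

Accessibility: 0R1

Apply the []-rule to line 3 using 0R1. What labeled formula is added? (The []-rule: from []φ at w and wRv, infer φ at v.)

p | ~p, 1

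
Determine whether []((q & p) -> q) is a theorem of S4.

Tableau for the negation ~[]((q & p) -> q):
1. ~[]((q & p) -> q), 0
2. ~((q & p) -> q), 1   [~[]-rule on 1: fresh world 1, 0R1]
3. q & p, 1   [~->-rule on 2]
4. ~q, 1   [~->-rule on 2]
5. q, 1   [&-rule on 3]
6. p, 1   [&-rule on 3]
Accessibility: 0R0, 0R1, 1R1
Branch closes: q and ~q both at 1.
All branches of the negation close; one closing branch shown above.

Valid in S4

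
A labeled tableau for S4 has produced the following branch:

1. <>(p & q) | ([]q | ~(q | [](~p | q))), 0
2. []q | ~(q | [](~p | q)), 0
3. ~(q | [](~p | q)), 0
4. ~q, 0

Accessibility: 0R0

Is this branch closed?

No atom appears with both signs at the same world.

Open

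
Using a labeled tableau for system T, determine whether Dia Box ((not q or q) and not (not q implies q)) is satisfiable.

Satisfiable (open branch found)

1. Dia Box ((not q or q) and not (not q implies q)), w0
2. Box ((not q or q) and not (not q implies q)), w1   [Dia-rule on 1: fresh world w1, w0Rw1]
3. (not q or q) and not (not q implies q), w1   [Box-rule on 2 via w1Rw1]
4. not q or q, w1   [and-rule on 3]
5. not (not q implies q), w1   [and-rule on 3]
6. not q, w1   [neg-implies-rule on 5]
Accessibility: w0Rw0, w0Rw1, w1Rw1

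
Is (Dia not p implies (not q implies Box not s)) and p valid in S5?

Tableau for the negation not ((Dia not p implies (not q implies Box not s)) and p):
1. not ((Dia not p implies (not q implies Box not s)) and p), u
2. not p, u   [neg-and-rule on 1 (branches; this branch)]
Accessibility: uRu
The negation has an open branch (countermodel exists).

Not valid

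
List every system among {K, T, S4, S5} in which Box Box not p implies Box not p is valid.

K-tableau for the negation not (Box Box not p implies Box not p):
1. not (Box Box not p implies Box not p), w0
2. Box Box not p, w0
3. not Box not p, w0
4. p, w1
5. Box not p, w1
Accessibility: w0Rw1
Complete open branch: countermodel on a K-frame, so not valid in K.
T-tableau for the negation not (Box Box not p implies Box not p):
1. not (Box Box not p implies Box not p), w0
2. Box Box not p, w0
3. not Box not p, w0
4. Box not p, w0
5. not p, w0
6. p, w1
7. Box not p, w1
8. not p, w1
Accessibility: w0Rw0, w0Rw1, w1Rw1
Branch closes: p and not p both at w1.
Every branch closes (one shown): valid in T, hence also in S4, S5 (every theorem of T is a theorem of S4 and S5).

T, S4, S5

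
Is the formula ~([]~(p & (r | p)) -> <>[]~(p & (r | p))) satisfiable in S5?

No, unsatisfiable

1. ~([]~(p & (r | p)) -> <>[]~(p & (r | p))), w0
2. []~(p & (r | p)), w0
3. ~<>[]~(p & (r | p)), w0
4. ~(p & (r | p)), w0
5. ~[]~(p & (r | p)), w0
6. ~(r | p), w0
7. ~r, w0
8. ~p, w0
9. p & (r | p), w1
10. p, w1
11. r | p, w1
12. ~(p & (r | p)), w1
13. ~[]~(p & (r | p)), w1
14. ~(r | p), w1
15. ~r, w1
16. ~p, w1
Accessibility: w0Rw0, w0Rw1, w1Rw0, w1Rw1
Branch closes: p and ~p both at w1.
Every branch closes; the branch above is one of them.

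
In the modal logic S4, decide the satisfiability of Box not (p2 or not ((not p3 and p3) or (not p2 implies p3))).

Satisfiable (open branch found)

1. Box not (p2 or not ((not p3 and p3) or (not p2 implies p3))), u
2. not (p2 or not ((not p3 and p3) or (not p2 implies p3))), u   [Box-rule on 1 via uRu]
3. not p2, u   [neg-or-rule on 2]
4. (not p3 and p3) or (not p2 implies p3), u   [neg-or-rule on 2]
5. not p2 implies p3, u   [or-rule on 4 (branches; this branch)]
6. p3, u   [implies-rule on 5 (branches; this branch)]
Accessibility: uRu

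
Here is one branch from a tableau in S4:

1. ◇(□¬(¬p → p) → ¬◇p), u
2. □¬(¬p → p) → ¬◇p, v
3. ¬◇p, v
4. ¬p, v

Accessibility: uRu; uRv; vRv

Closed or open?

There is no literal clash: for every atom and world, at most one sign appears.

Not closed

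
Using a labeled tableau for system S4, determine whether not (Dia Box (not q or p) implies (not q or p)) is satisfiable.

1. not (Dia Box (not q or p) implies (not q or p)), u
2. Dia Box (not q or p), u
3. not (not q or p), u
4. q, u
5. not p, u
6. Box (not q or p), v
7. not q or p, v
8. p, v
Accessibility: uRu, uRv, vRv

Satisfiable (open branch found)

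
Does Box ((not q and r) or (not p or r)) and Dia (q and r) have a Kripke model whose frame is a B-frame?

Satisfiable

1. Box ((not q and r) or (not p or r)) and Dia (q and r), u
2. Box ((not q and r) or (not p or r)), u
3. Dia (q and r), u
4. (not q and r) or (not p or r), u
5. not p or r, u
6. r, u
7. q and r, v
8. q, v
9. r, v
10. (not q and r) or (not p or r), v
11. not p or r, v
Accessibility: uRu, uRv, vRu, vRv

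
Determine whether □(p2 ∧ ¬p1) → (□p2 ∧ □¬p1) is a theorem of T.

Yes, valid

Tableau for the negation ¬(□(p2 ∧ ¬p1) → (□p2 ∧ □¬p1)):
1. ¬(□(p2 ∧ ¬p1) → (□p2 ∧ □¬p1)), 0
2. □(p2 ∧ ¬p1), 0
3. ¬(□p2 ∧ □¬p1), 0
4. p2 ∧ ¬p1, 0
5. p2, 0
6. ¬p1, 0
7. ¬□¬p1, 0
8. p1, 1
9. p2 ∧ ¬p1, 1
10. p2, 1
11. ¬p1, 1
Accessibility: 0R0, 0R1, 1R1
Branch closes: p1 and ¬p1 both at 1.
Every branch of the negation's tableau closes; the branch above is one of them.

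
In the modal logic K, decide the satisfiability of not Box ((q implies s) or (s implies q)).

Unsatisfiable

1. not Box ((q implies s) or (s implies q)), u
2. not ((q implies s) or (s implies q)), v
3. not (q implies s), v
4. not (s implies q), v
5. q, v
6. not s, v
7. s, v
8. not q, v
Accessibility: uRv
Branch closes: s and not s both at v.
(One branch shown.) All branches close.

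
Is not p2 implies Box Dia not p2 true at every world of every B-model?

Tableau for the negation not (not p2 implies Box Dia not p2):
1. not (not p2 implies Box Dia not p2), u
2. not p2, u   [neg-implies-rule on 1]
3. not Box Dia not p2, u   [neg-implies-rule on 1]
4. not Dia not p2, v   [neg-Box-rule on 3: fresh world v, uRv]
5. p2, u   [neg-Dia-rule on 4 via vRu]
Accessibility: uRu, uRv, vRu, vRv
Branch closes: p2 and not p2 both at u.
All branches of the negation close; one closing branch shown above.

Yes, valid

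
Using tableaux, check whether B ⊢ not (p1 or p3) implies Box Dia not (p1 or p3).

Tableau for the negation not (not (p1 or p3) implies Box Dia not (p1 or p3)):
1. not (not (p1 or p3) implies Box Dia not (p1 or p3)), u
2. not (p1 or p3), u
3. not Box Dia not (p1 or p3), u
4. not p1, u
5. not p3, u
6. not Dia not (p1 or p3), v
7. p1 or p3, u
8. p1 or p3, v
9. p3, u
Accessibility: uRu, uRv, vRu, vRv
Branch closes: p3 and not p3 both at u.
Every branch of the negation's tableau closes; the branch above is one of them.

Valid in B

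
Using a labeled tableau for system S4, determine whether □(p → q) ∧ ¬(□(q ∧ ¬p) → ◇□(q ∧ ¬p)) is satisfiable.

No, unsatisfiable

1. □(p → q) ∧ ¬(□(q ∧ ¬p) → ◇□(q ∧ ¬p)), 0
2. □(p → q), 0
3. ¬(□(q ∧ ¬p) → ◇□(q ∧ ¬p)), 0
4. □(q ∧ ¬p), 0
5. ¬◇□(q ∧ ¬p), 0
6. p → q, 0
7. q ∧ ¬p, 0
8. q, 0
9. ¬p, 0
10. ¬□(q ∧ ¬p), 0
11. ¬(q ∧ ¬p), 1
12. p → q, 1
13. q ∧ ¬p, 1
14. q, 1
15. ¬p, 1
16. ¬□(q ∧ ¬p), 1
17. p, 1
Accessibility: 0R0, 0R1, 1R1
Branch closes: p and ¬p both at 1.
(One branch shown.) All branches close.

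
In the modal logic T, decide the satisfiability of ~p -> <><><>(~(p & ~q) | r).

Satisfiable

1. ~p -> <><><>(~(p & ~q) | r), 0
2. <><><>(~(p & ~q) | r), 0
3. <><>(~(p & ~q) | r), 1
4. <>(~(p & ~q) | r), 2
5. ~(p & ~q) | r, 3
6. r, 3
Accessibility: 0R0, 0R1, 1R1, 1R2, 2R2, 2R3, 3R3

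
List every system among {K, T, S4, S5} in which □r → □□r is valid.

T-tableau for the negation ¬(□r → □□r):
1. ¬(□r → □□r), u
2. □r, u
3. ¬□□r, u
4. r, u
5. ¬□r, v
6. r, v
7. ¬r, w
Accessibility: uRu, uRv, vRv, vRw, wRw
Complete open branch: countermodel on a T-frame, so not valid in T, nor in K (the same frame is also a K-frame).
S4-tableau for the negation ¬(□r → □□r):
1. ¬(□r → □□r), u
2. □r, u
3. ¬□□r, u
4. r, u
5. ¬□r, v
6. r, v
7. ¬r, w
8. r, w
Accessibility: uRu, uRv, uRw, vRv, vRw, wRw
Branch closes: r and ¬r both at w.
Every branch closes (one shown): valid in S4, hence also in S5 (every theorem of S4 is a theorem of S5).

S4, S5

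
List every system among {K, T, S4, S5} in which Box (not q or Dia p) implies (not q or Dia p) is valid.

K-tableau for the negation not (Box (not q or Dia p) implies (not q or Dia p)):
1. not (Box (not q or Dia p) implies (not q or Dia p)), w0
2. Box (not q or Dia p), w0
3. not (not q or Dia p), w0
4. q, w0
5. not Dia p, w0
Complete open branch: countermodel on a K-frame, so not valid in K.
T-tableau for the negation not (Box (not q or Dia p) implies (not q or Dia p)):
1. not (Box (not q or Dia p) implies (not q or Dia p)), w0
2. Box (not q or Dia p), w0
3. not (not q or Dia p), w0
4. q, w0
5. not Dia p, w0
6. not q or Dia p, w0
7. not p, w0
8. Dia p, w0
9. p, w1
10. not q or Dia p, w1
11. not p, w1
Accessibility: w0Rw0, w0Rw1, w1Rw1
Branch closes: p and not p both at w1.
Every branch closes (one shown): valid in T, hence also in S4, S5 (every theorem of T is a theorem of S4 and S5).

T, S4, S5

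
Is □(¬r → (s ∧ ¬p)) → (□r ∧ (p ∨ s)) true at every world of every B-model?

Tableau for the negation ¬(□(¬r → (s ∧ ¬p)) → (□r ∧ (p ∨ s))):
1. ¬(□(¬r → (s ∧ ¬p)) → (□r ∧ (p ∨ s))), 0
2. □(¬r → (s ∧ ¬p)), 0
3. ¬(□r ∧ (p ∨ s)), 0
4. ¬r → (s ∧ ¬p), 0
5. ¬(p ∨ s), 0
6. ¬p, 0
7. ¬s, 0
8. r, 0
Accessibility: 0R0
The negation has an open branch (countermodel exists).

Not valid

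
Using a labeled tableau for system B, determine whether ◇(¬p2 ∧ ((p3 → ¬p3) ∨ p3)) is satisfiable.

1. ◇(¬p2 ∧ ((p3 → ¬p3) ∨ p3)), 0
2. ¬p2 ∧ ((p3 → ¬p3) ∨ p3), 1
3. ¬p2, 1
4. (p3 → ¬p3) ∨ p3, 1
5. p3, 1
Accessibility: 0R0, 0R1, 1R0, 1R1

Satisfiable (open branch found)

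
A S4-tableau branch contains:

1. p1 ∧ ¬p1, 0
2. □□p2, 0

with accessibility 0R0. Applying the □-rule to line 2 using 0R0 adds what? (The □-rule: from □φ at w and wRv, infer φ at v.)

□p2, 0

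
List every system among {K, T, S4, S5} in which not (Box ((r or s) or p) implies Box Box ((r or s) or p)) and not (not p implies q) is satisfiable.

K, T

T-tableau for the formula:
1. not (Box ((r or s) or p) implies Box Box ((r or s) or p)) and not (not p implies q), 0
2. not (Box ((r or s) or p) implies Box Box ((r or s) or p)), 0   [and-rule on 1]
3. not (not p implies q), 0   [and-rule on 1]
4. Box ((r or s) or p), 0   [neg-implies-rule on 2]
5. not Box Box ((r or s) or p), 0   [neg-implies-rule on 2]
6. not p, 0   [neg-implies-rule on 3]
7. not q, 0   [neg-implies-rule on 3]
8. (r or s) or p, 0   [Box-rule on 4 via 0R0]
9. r or s, 0   [or-rule on 8 (branches; this branch)]
10. s, 0   [or-rule on 9 (branches; this branch)]
11. not Box ((r or s) or p), 1   [neg-Box-rule on 5: fresh world 1, 0R1]
12. (r or s) or p, 1   [Box-rule on 4 via 0R1]
13. p, 1   [or-rule on 12 (branches; this branch)]
14. not ((r or s) or p), 2   [neg-Box-rule on 11: fresh world 2, 1R2]
15. not (r or s), 2   [neg-or-rule on 14]
16. not p, 2   [neg-or-rule on 14]
17. not r, 2   [neg-or-rule on 15]
18. not s, 2   [neg-or-rule on 15]
Accessibility: 0R0, 0R1, 1R1, 1R2, 2R2
Complete open branch: satisfiable in T, hence also in K (this T-model is also a K-model).
S4-tableau for the formula:
1. not (Box ((r or s) or p) implies Box Box ((r or s) or p)) and not (not p implies q), 0
2. not (Box ((r or s) or p) implies Box Box ((r or s) or p)), 0   [and-rule on 1]
3. not (not p implies q), 0   [and-rule on 1]
4. Box ((r or s) or p), 0   [neg-implies-rule on 2]
5. not Box Box ((r or s) or p), 0   [neg-implies-rule on 2]
6. not p, 0   [neg-implies-rule on 3]
7. not q, 0   [neg-implies-rule on 3]
8. (r or s) or p, 0   [Box-rule on 4 via 0R0]
9. r or s, 0   [or-rule on 8 (branches; this branch)]
10. s, 0   [or-rule on 9 (branches; this branch)]
11. not Box ((r or s) or p), 1   [neg-Box-rule on 5: fresh world 1, 0R1]
12. (r or s) or p, 1   [Box-rule on 4 via 0R1]
13. r or s, 1   [or-rule on 12 (branches; this branch)]
14. s, 1   [or-rule on 13 (branches; this branch)]
15. not ((r or s) or p), 2   [neg-Box-rule on 11: fresh world 2, 1R2]
16. not (r or s), 2   [neg-or-rule on 15]
17. not p, 2   [neg-or-rule on 15]
18. not r, 2   [neg-or-rule on 16]
19. not s, 2   [neg-or-rule on 16]
20. (r or s) or p, 2   [Box-rule on 4 via 0R2]
21. r or s, 2   [or-rule on 20 (branches; this branch)]
22. s, 2   [or-rule on 21 (branches; this branch)]
Accessibility: 0R0, 0R1, 0R2, 1R1, 1R2, 2R2
Branch closes: s and not s both at 2.
Every branch closes (one shown): unsatisfiable in S4, hence also in S5 (every S5-frame is an S4-frame).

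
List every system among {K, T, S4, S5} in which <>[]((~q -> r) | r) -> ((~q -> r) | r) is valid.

S5-tableau for the negation ~(<>[]((~q -> r) | r) -> ((~q -> r) | r)):
1. ~(<>[]((~q -> r) | r) -> ((~q -> r) | r)), u
2. <>[]((~q -> r) | r), u
3. ~((~q -> r) | r), u
4. ~(~q -> r), u
5. ~r, u
6. ~q, u
7. []((~q -> r) | r), v
8. (~q -> r) | r, u
9. (~q -> r) | r, v
10. ~q -> r, u
11. r, v
12. r, u
Accessibility: uRu, uRv, vRu, vRv
Branch closes: r and ~r both at u.
Every branch closes (one shown): valid in S5.
S4-tableau for the negation ~(<>[]((~q -> r) | r) -> ((~q -> r) | r)):
1. ~(<>[]((~q -> r) | r) -> ((~q -> r) | r)), u
2. <>[]((~q -> r) | r), u
3. ~((~q -> r) | r), u
4. ~(~q -> r), u
5. ~r, u
6. ~q, u
7. []((~q -> r) | r), v
8. (~q -> r) | r, v
9. r, v
Accessibility: uRu, uRv, vRv
Complete open branch: countermodel on an S4-frame, so not valid in S4, nor in K, T (the same frame is also a K-frame and a T-frame).

S5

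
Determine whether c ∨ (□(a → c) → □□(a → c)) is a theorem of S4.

Valid in S4

Tableau for the negation ¬(c ∨ (□(a → c) → □□(a → c))):
1. ¬(c ∨ (□(a → c) → □□(a → c))), 0
2. ¬c, 0   [¬∨-rule on 1]
3. ¬(□(a → c) → □□(a → c)), 0   [¬∨-rule on 1]
4. □(a → c), 0   [¬→-rule on 3]
5. ¬□□(a → c), 0   [¬→-rule on 3]
6. a → c, 0   [□-rule on 4 via 0R0]
7. ¬a, 0   [→-rule on 6 (branches; this branch)]
8. ¬□(a → c), 1   [¬□-rule on 5: fresh world 1, 0R1]
9. a → c, 1   [□-rule on 4 via 0R1]
10. c, 1   [→-rule on 9 (branches; this branch)]
11. ¬(a → c), 2   [¬□-rule on 8: fresh world 2, 1R2]
12. a, 2   [¬→-rule on 11]
13. ¬c, 2   [¬→-rule on 11]
14. a → c, 2   [□-rule on 4 via 0R2]
15. c, 2   [→-rule on 14 (branches; this branch)]
Accessibility: 0R0, 0R1, 0R2, 1R1, 1R2, 2R2
Branch closes: c and ¬c both at 2.
Every branch of the negation's tableau closes; the branch above is one of them.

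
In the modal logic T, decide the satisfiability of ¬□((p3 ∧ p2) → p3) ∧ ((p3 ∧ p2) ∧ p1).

1. ¬□((p3 ∧ p2) → p3) ∧ ((p3 ∧ p2) ∧ p1), 0
2. ¬□((p3 ∧ p2) → p3), 0
3. (p3 ∧ p2) ∧ p1, 0
4. p3 ∧ p2, 0
5. p1, 0
6. p3, 0
7. p2, 0
8. ¬((p3 ∧ p2) → p3), 1
9. p3 ∧ p2, 1
10. ¬p3, 1
11. p3, 1
12. p2, 1
Accessibility: 0R0, 0R1, 1R1
Branch closes: p3 and ¬p3 both at 1.
All branches of the tableau close; one closing branch shown above.

Unsatisfiable (every branch closes)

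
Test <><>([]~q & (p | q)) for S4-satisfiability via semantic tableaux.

Satisfiable

1. <><>([]~q & (p | q)), u
2. <>([]~q & (p | q)), v
3. []~q & (p | q), w
4. []~q, w
5. p | q, w
6. ~q, w
7. p, w
Accessibility: uRu, uRv, uRw, vRv, vRw, wRw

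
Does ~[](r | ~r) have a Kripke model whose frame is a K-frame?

No, unsatisfiable

1. ~[](r | ~r), u
2. ~(r | ~r), v
3. ~r, v
4. r, v
Accessibility: uRv
Branch closes: r and ~r both at v.
All branches of the tableau close; one closing branch shown above.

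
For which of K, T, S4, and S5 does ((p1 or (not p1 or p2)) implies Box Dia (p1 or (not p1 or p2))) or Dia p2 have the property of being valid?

T-tableau for the negation not (((p1 or (not p1 or p2)) implies Box Dia (p1 or (not p1 or p2))) or Dia p2):
1. not (((p1 or (not p1 or p2)) implies Box Dia (p1 or (not p1 or p2))) or Dia p2), 0
2. not ((p1 or (not p1 or p2)) implies Box Dia (p1 or (not p1 or p2))), 0
3. not Dia p2, 0
4. p1 or (not p1 or p2), 0
5. not Box Dia (p1 or (not p1 or p2)), 0
6. not p2, 0
7. not p1 or p2, 0
8. not p1, 0
9. not Dia (p1 or (not p1 or p2)), 1
10. not p2, 1
11. not (p1 or (not p1 or p2)), 1
12. not p1, 1
13. not (not p1 or p2), 1
14. p1, 1
Accessibility: 0R0, 0R1, 1R1
Branch closes: p1 and not p1 both at 1.
Every branch closes (one shown): valid in T, hence also in S4, S5 (every theorem of T is a theorem of S4 and S5).
K-tableau for the negation not (((p1 or (not p1 or p2)) implies Box Dia (p1 or (not p1 or p2))) or Dia p2):
1. not (((p1 or (not p1 or p2)) implies Box Dia (p1 or (not p1 or p2))) or Dia p2), 0
2. not ((p1 or (not p1 or p2)) implies Box Dia (p1 or (not p1 or p2))), 0
3. not Dia p2, 0
4. p1 or (not p1 or p2), 0
5. not Box Dia (p1 or (not p1 or p2)), 0
6. not p1 or p2, 0
7. p2, 0
8. not Dia (p1 or (not p1 or p2)), 1
9. not p2, 1
Accessibility: 0R1
Complete open branch: countermodel on a K-frame, so not valid in K.

T, S4, S5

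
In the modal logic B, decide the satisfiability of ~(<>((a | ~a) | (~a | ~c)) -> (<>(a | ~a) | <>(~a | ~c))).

1. ~(<>((a | ~a) | (~a | ~c)) -> (<>(a | ~a) | <>(~a | ~c))), u
2. <>((a | ~a) | (~a | ~c)), u
3. ~(<>(a | ~a) | <>(~a | ~c)), u
4. ~<>(a | ~a), u
5. ~<>(~a | ~c), u
6. ~(a | ~a), u
7. ~a, u
8. a, u
Accessibility: uRu
Branch closes: a and ~a both at u.
Every branch closes; the branch above is one of them.

No, unsatisfiable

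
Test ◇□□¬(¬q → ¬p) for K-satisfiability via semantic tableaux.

1. ◇□□¬(¬q → ¬p), 0
2. □□¬(¬q → ¬p), 1   [◇-rule on 1: fresh world 1, 0R1]
Accessibility: 0R1

Satisfiable (open branch found)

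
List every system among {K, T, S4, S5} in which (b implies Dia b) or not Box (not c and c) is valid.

T-tableau for the negation not ((b implies Dia b) or not Box (not c and c)):
1. not ((b implies Dia b) or not Box (not c and c)), w0
2. not (b implies Dia b), w0
3. Box (not c and c), w0
4. b, w0
5. not Dia b, w0
6. not c and c, w0
7. not c, w0
8. c, w0
Accessibility: w0Rw0
Branch closes: c and not c both at w0.
Every branch closes (one shown): valid in T, hence also in S4, S5 (every theorem of T is a theorem of S4 and S5).
K-tableau for the negation not ((b implies Dia b) or not Box (not c and c)):
1. not ((b implies Dia b) or not Box (not c and c)), w0
2. not (b implies Dia b), w0
3. Box (not c and c), w0
4. b, w0
5. not Dia b, w0
Complete open branch: countermodel on a K-frame, so not valid in K.

T, S4, S5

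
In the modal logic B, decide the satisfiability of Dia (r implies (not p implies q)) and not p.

Satisfiable (open branch found)

1. Dia (r implies (not p implies q)) and not p, 0
2. Dia (r implies (not p implies q)), 0
3. not p, 0
4. r implies (not p implies q), 1
5. not p implies q, 1
6. q, 1
Accessibility: 0R0, 0R1, 1R0, 1R1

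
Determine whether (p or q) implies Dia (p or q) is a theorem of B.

Tableau for the negation not ((p or q) implies Dia (p or q)):
1. not ((p or q) implies Dia (p or q)), u
2. p or q, u
3. not Dia (p or q), u
4. not (p or q), u
5. not p, u
6. not q, u
7. q, u
Accessibility: uRu
Branch closes: q and not q both at u.
Every branch of the negation's tableau closes; the branch above is one of them.

Valid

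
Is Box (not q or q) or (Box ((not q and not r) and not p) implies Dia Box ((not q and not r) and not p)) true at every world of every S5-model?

Yes, valid

Tableau for the negation not (Box (not q or q) or (Box ((not q and not r) and not p) implies Dia Box ((not q and not r) and not p))):
1. not (Box (not q or q) or (Box ((not q and not r) and not p) implies Dia Box ((not q and not r) and not p))), u
2. not Box (not q or q), u   [neg-or-rule on 1]
3. not (Box ((not q and not r) and not p) implies Dia Box ((not q and not r) and not p)), u   [neg-or-rule on 1]
4. Box ((not q and not r) and not p), u   [neg-implies-rule on 3]
5. not Dia Box ((not q and not r) and not p), u   [neg-implies-rule on 3]
6. (not q and not r) and not p, u   [Box-rule on 4 via uRu]
7. not q and not r, u   [and-rule on 6]
8. not p, u   [and-rule on 6]
9. not q, u   [and-rule on 7]
10. not r, u   [and-rule on 7]
11. not Box ((not q and not r) and not p), u   [neg-Dia-rule on 5 via uRu]
12. not (not q or q), v   [neg-Box-rule on 2: fresh world v, uRv]
13. q, v   [neg-or-rule on 12]
14. not q, v   [neg-or-rule on 12]
Accessibility: uRu, uRv, vRu, vRv
Branch closes: q and not q both at v.
All branches of the negation close; one closing branch shown above.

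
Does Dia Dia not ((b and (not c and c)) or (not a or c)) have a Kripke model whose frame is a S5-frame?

Satisfiable (open branch found)

1. Dia Dia not ((b and (not c and c)) or (not a or c)), 0
2. Dia not ((b and (not c and c)) or (not a or c)), 1
3. not ((b and (not c and c)) or (not a or c)), 2
4. not (b and (not c and c)), 2
5. not (not a or c), 2
6. a, 2
7. not c, 2
8. not (not c and c), 2
Accessibility: 0R0, 0R1, 0R2, 1R0, 1R1, 1R2, 2R0, 2R1, 2R2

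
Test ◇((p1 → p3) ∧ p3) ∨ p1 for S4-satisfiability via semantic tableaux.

Satisfiable (open branch found)

1. ◇((p1 → p3) ∧ p3) ∨ p1, 0
2. p1, 0   [∨-rule on 1 (branches; this branch)]
Accessibility: 0R0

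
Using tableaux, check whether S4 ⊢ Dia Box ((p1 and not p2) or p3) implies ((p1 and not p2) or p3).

No, not valid

Tableau for the negation not (Dia Box ((p1 and not p2) or p3) implies ((p1 and not p2) or p3)):
1. not (Dia Box ((p1 and not p2) or p3) implies ((p1 and not p2) or p3)), 0
2. Dia Box ((p1 and not p2) or p3), 0   [neg-implies-rule on 1]
3. not ((p1 and not p2) or p3), 0   [neg-implies-rule on 1]
4. not (p1 and not p2), 0   [neg-or-rule on 3]
5. not p3, 0   [neg-or-rule on 3]
6. p2, 0   [neg-and-rule on 4 (branches; this branch)]
7. Box ((p1 and not p2) or p3), 1   [Dia-rule on 2: fresh world 1, 0R1]
8. (p1 and not p2) or p3, 1   [Box-rule on 7 via 1R1]
9. p3, 1   [or-rule on 8 (branches; this branch)]
Accessibility: 0R0, 0R1, 1R1
The negation has an open branch (countermodel exists).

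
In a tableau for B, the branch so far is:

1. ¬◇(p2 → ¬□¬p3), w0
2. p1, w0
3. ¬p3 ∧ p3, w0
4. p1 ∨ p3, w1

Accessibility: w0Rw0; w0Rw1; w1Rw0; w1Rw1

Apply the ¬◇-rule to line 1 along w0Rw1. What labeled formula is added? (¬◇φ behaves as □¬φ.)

¬(p2 → ¬□¬p3), w1

¬◇φ behaves as □¬φ: propagate the negated body to each accessible world.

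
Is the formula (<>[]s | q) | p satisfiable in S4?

Yes, satisfiable

1. (<>[]s | q) | p, u
2. p, u
Accessibility: uRu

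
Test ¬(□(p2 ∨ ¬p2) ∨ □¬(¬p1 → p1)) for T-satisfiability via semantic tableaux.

1. ¬(□(p2 ∨ ¬p2) ∨ □¬(¬p1 → p1)), w0
2. ¬□(p2 ∨ ¬p2), w0   [¬∨-rule on 1]
3. ¬□¬(¬p1 → p1), w0   [¬∨-rule on 1]
4. ¬(p2 ∨ ¬p2), w1   [¬□-rule on 2: fresh world w1, w0Rw1]
5. ¬p2, w1   [¬∨-rule on 4]
6. p2, w1   [¬∨-rule on 4]
Accessibility: w0Rw0, w0Rw1, w1Rw1
Branch closes: p2 and ¬p2 both at w1.
(One branch shown.) All branches close.

Unsatisfiable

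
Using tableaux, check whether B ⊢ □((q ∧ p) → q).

Tableau for the negation ¬□((q ∧ p) → q):
1. ¬□((q ∧ p) → q), 0
2. ¬((q ∧ p) → q), 1   [¬□-rule on 1: fresh world 1, 0R1]
3. q ∧ p, 1   [¬→-rule on 2]
4. ¬q, 1   [¬→-rule on 2]
5. q, 1   [∧-rule on 3]
6. p, 1   [∧-rule on 3]
Accessibility: 0R0, 0R1, 1R0, 1R1
Branch closes: q and ¬q both at 1.
Every branch of the negation's tableau closes; the branch above is one of them.

Valid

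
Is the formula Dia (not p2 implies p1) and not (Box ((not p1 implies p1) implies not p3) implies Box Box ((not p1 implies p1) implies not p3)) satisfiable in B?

Yes, satisfiable

1. Dia (not p2 implies p1) and not (Box ((not p1 implies p1) implies not p3) implies Box Box ((not p1 implies p1) implies not p3)), w0
2. Dia (not p2 implies p1), w0
3. not (Box ((not p1 implies p1) implies not p3) implies Box Box ((not p1 implies p1) implies not p3)), w0
4. Box ((not p1 implies p1) implies not p3), w0
5. not Box Box ((not p1 implies p1) implies not p3), w0
6. (not p1 implies p1) implies not p3, w0
7. not p3, w0
8. not p2 implies p1, w1
9. (not p1 implies p1) implies not p3, w1
10. p1, w1
11. not p3, w1
12. not Box ((not p1 implies p1) implies not p3), w2
13. (not p1 implies p1) implies not p3, w2
14. not p3, w2
15. not ((not p1 implies p1) implies not p3), w3
16. not p1 implies p1, w3
17. p3, w3
18. p1, w3
Accessibility: w0Rw0, w0Rw1, w0Rw2, w1Rw0, w1Rw1, w2Rw0, w2Rw2, w2Rw3, w3Rw2, w3Rw3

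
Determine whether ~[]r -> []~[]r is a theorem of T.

Not valid

Tableau for the negation ~(~[]r -> []~[]r):
1. ~(~[]r -> []~[]r), w0
2. ~[]r, w0
3. ~[]~[]r, w0
4. ~r, w1
5. []r, w2
6. r, w2
Accessibility: w0Rw0, w0Rw1, w0Rw2, w1Rw1, w2Rw2
The negation has an open branch (countermodel exists).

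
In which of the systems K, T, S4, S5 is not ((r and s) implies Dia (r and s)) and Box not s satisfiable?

K-tableau for the formula:
1. not ((r and s) implies Dia (r and s)) and Box not s, w0
2. not ((r and s) implies Dia (r and s)), w0
3. Box not s, w0
4. r and s, w0
5. not Dia (r and s), w0
6. r, w0
7. s, w0
Complete open branch: satisfiable in K.
T-tableau for the formula:
1. not ((r and s) implies Dia (r and s)) and Box not s, w0
2. not ((r and s) implies Dia (r and s)), w0
3. Box not s, w0
4. r and s, w0
5. not Dia (r and s), w0
6. r, w0
7. s, w0
8. not s, w0
Accessibility: w0Rw0
Branch closes: s and not s both at w0.
Every branch closes (one shown): unsatisfiable in T, hence also in S4, S5 (every S4/S5-frame is a T-frame).

K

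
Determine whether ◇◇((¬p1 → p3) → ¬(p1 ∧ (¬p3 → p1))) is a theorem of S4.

No, not valid

Tableau for the negation ¬◇◇((¬p1 → p3) → ¬(p1 ∧ (¬p3 → p1))):
1. ¬◇◇((¬p1 → p3) → ¬(p1 ∧ (¬p3 → p1))), 0
2. ¬◇((¬p1 → p3) → ¬(p1 ∧ (¬p3 → p1))), 0
3. ¬((¬p1 → p3) → ¬(p1 ∧ (¬p3 → p1))), 0
4. ¬p1 → p3, 0
5. p1 ∧ (¬p3 → p1), 0
6. p1, 0
7. ¬p3 → p1, 0
8. p3, 0
Accessibility: 0R0
The negation has an open branch (countermodel exists).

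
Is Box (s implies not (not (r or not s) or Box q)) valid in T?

Not valid

Tableau for the negation not Box (s implies not (not (r or not s) or Box q)):
1. not Box (s implies not (not (r or not s) or Box q)), u
2. not (s implies not (not (r or not s) or Box q)), v   [neg-Box-rule on 1: fresh world v, uRv]
3. s, v   [neg-implies-rule on 2]
4. not (r or not s) or Box q, v   [neg-implies-rule on 2]
5. Box q, v   [or-rule on 4 (branches; this branch)]
6. q, v   [Box-rule on 5 via vRv]
Accessibility: uRu, uRv, vRv
The negation has an open branch (countermodel exists).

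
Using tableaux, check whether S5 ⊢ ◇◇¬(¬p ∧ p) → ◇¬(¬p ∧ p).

Yes, valid

Tableau for the negation ¬(◇◇¬(¬p ∧ p) → ◇¬(¬p ∧ p)):
1. ¬(◇◇¬(¬p ∧ p) → ◇¬(¬p ∧ p)), w0
2. ◇◇¬(¬p ∧ p), w0
3. ¬◇¬(¬p ∧ p), w0
4. ¬p ∧ p, w0
5. ¬p, w0
6. p, w0
Accessibility: w0Rw0
Branch closes: p and ¬p both at w0.
Every branch of the negation's tableau closes; the branch above is one of them.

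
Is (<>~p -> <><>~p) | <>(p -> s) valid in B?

Valid

Tableau for the negation ~((<>~p -> <><>~p) | <>(p -> s)):
1. ~((<>~p -> <><>~p) | <>(p -> s)), 0
2. ~(<>~p -> <><>~p), 0   [~|-rule on 1]
3. ~<>(p -> s), 0   [~|-rule on 1]
4. <>~p, 0   [~->-rule on 2]
5. ~<><>~p, 0   [~->-rule on 2]
6. ~(p -> s), 0   [~<>-rule on 3 via 0R0]
7. p, 0   [~->-rule on 6]
8. ~s, 0   [~->-rule on 6]
9. ~<>~p, 0   [~<>-rule on 5 via 0R0]
10. ~p, 1   [<>-rule on 4: fresh world 1, 0R1]
11. ~(p -> s), 1   [~<>-rule on 3 via 0R1]
12. p, 1   [~->-rule on 11]
13. ~s, 1   [~->-rule on 11]
Accessibility: 0R0, 0R1, 1R0, 1R1
Branch closes: p and ~p both at 1.
Every branch of the negation's tableau closes; the branch above is one of them.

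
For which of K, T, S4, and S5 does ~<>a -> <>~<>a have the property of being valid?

T, S4, S5

T-tableau for the negation ~(~<>a -> <>~<>a):
1. ~(~<>a -> <>~<>a), 0
2. ~<>a, 0
3. ~<>~<>a, 0
4. ~a, 0
5. <>a, 0
6. a, 1
7. ~a, 1
Accessibility: 0R0, 0R1, 1R1
Branch closes: a and ~a both at 1.
Every branch closes (one shown): valid in T, hence also in S4, S5 (every theorem of T is a theorem of S4 and S5).
K-tableau for the negation ~(~<>a -> <>~<>a):
1. ~(~<>a -> <>~<>a), 0
2. ~<>a, 0
3. ~<>~<>a, 0
Complete open branch: countermodel on a K-frame, so not valid in K.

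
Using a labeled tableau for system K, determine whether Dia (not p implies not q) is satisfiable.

1. Dia (not p implies not q), w0
2. not p implies not q, w1
3. not q, w1
Accessibility: w0Rw1

Satisfiable (open branch found)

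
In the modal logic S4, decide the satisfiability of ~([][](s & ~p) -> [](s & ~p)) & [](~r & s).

1. ~([][](s & ~p) -> [](s & ~p)) & [](~r & s), u
2. ~([][](s & ~p) -> [](s & ~p)), u
3. [](~r & s), u
4. [][](s & ~p), u
5. ~[](s & ~p), u
6. ~r & s, u
7. ~r, u
8. s, u
9. [](s & ~p), u
10. s & ~p, u
11. ~p, u
12. ~(s & ~p), v
13. ~r & s, v
14. ~r, v
15. s, v
16. [](s & ~p), v
17. s & ~p, v
18. ~p, v
19. p, v
Accessibility: uRu, uRv, vRv
Branch closes: p and ~p both at v.
(One branch shown.) All branches close.

Unsatisfiable (every branch closes)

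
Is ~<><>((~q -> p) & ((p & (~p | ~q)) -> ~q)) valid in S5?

Tableau for the negation <><>((~q -> p) & ((p & (~p | ~q)) -> ~q)):
1. <><>((~q -> p) & ((p & (~p | ~q)) -> ~q)), u
2. <>((~q -> p) & ((p & (~p | ~q)) -> ~q)), v
3. (~q -> p) & ((p & (~p | ~q)) -> ~q), w
4. ~q -> p, w
5. (p & (~p | ~q)) -> ~q, w
6. p, w
7. ~q, w
Accessibility: uRu, uRv, uRw, vRu, vRv, vRw, wRu, wRv, wRw
The negation has an open branch (countermodel exists).

Invalid (countermodel exists)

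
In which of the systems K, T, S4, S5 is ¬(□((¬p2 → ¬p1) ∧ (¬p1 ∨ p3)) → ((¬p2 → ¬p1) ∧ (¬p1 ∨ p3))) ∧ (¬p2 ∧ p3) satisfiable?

K-tableau for the formula:
1. ¬(□((¬p2 → ¬p1) ∧ (¬p1 ∨ p3)) → ((¬p2 → ¬p1) ∧ (¬p1 ∨ p3))) ∧ (¬p2 ∧ p3), 0
2. ¬(□((¬p2 → ¬p1) ∧ (¬p1 ∨ p3)) → ((¬p2 → ¬p1) ∧ (¬p1 ∨ p3))), 0
3. ¬p2 ∧ p3, 0
4. □((¬p2 → ¬p1) ∧ (¬p1 ∨ p3)), 0
5. ¬((¬p2 → ¬p1) ∧ (¬p1 ∨ p3)), 0
6. ¬p2, 0
7. p3, 0
8. ¬(¬p2 → ¬p1), 0
9. p1, 0
Complete open branch: satisfiable in K.
T-tableau for the formula:
1. ¬(□((¬p2 → ¬p1) ∧ (¬p1 ∨ p3)) → ((¬p2 → ¬p1) ∧ (¬p1 ∨ p3))) ∧ (¬p2 ∧ p3), 0
2. ¬(□((¬p2 → ¬p1) ∧ (¬p1 ∨ p3)) → ((¬p2 → ¬p1) ∧ (¬p1 ∨ p3))), 0
3. ¬p2 ∧ p3, 0
4. □((¬p2 → ¬p1) ∧ (¬p1 ∨ p3)), 0
5. ¬((¬p2 → ¬p1) ∧ (¬p1 ∨ p3)), 0
6. ¬p2, 0
7. p3, 0
8. (¬p2 → ¬p1) ∧ (¬p1 ∨ p3), 0
9. ¬p2 → ¬p1, 0
10. ¬p1 ∨ p3, 0
11. ¬(¬p2 → ¬p1), 0
12. p1, 0
13. ¬p1, 0
Accessibility: 0R0
Branch closes: p1 and ¬p1 both at 0.
Every branch closes (one shown): unsatisfiable in T, hence also in S4, S5 (every S4/S5-frame is a T-frame).

K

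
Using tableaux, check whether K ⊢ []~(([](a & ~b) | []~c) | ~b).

Tableau for the negation ~[]~(([](a & ~b) | []~c) | ~b):
1. ~[]~(([](a & ~b) | []~c) | ~b), w0
2. ([](a & ~b) | []~c) | ~b, w1
3. ~b, w1
Accessibility: w0Rw1
The negation has an open branch (countermodel exists).

No, not valid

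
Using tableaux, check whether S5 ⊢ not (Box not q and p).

Tableau for the negation Box not q and p:
1. Box not q and p, w0
2. Box not q, w0   [and-rule on 1]
3. p, w0   [and-rule on 1]
4. not q, w0   [Box-rule on 2 via w0Rw0]
Accessibility: w0Rw0
The negation has an open branch (countermodel exists).

No, not valid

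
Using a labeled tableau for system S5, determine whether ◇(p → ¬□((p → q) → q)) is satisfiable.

Satisfiable

1. ◇(p → ¬□((p → q) → q)), w0
2. p → ¬□((p → q) → q), w1
3. ¬□((p → q) → q), w1
4. ¬((p → q) → q), w2
5. p → q, w2
6. ¬q, w2
7. ¬p, w2
Accessibility: w0Rw0, w0Rw1, w0Rw2, w1Rw0, w1Rw1, w1Rw2, w2Rw0, w2Rw1, w2Rw2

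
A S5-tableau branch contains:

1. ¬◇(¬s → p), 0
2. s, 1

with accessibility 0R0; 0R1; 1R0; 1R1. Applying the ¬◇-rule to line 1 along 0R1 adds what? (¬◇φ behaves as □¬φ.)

¬◇φ behaves as □¬φ: propagate the negated body to each accessible world.

¬(¬s → p), 1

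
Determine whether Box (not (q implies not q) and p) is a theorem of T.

Tableau for the negation not Box (not (q implies not q) and p):
1. not Box (not (q implies not q) and p), w0
2. not (not (q implies not q) and p), w1   [neg-Box-rule on 1: fresh world w1, w0Rw1]
3. not p, w1   [neg-and-rule on 2 (branches; this branch)]
Accessibility: w0Rw0, w0Rw1, w1Rw1
The negation has an open branch (countermodel exists).

Not valid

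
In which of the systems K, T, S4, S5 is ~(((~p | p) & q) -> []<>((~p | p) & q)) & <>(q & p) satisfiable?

K, T, S4

S5-tableau for the formula:
1. ~(((~p | p) & q) -> []<>((~p | p) & q)) & <>(q & p), 0
2. ~(((~p | p) & q) -> []<>((~p | p) & q)), 0
3. <>(q & p), 0
4. (~p | p) & q, 0
5. ~[]<>((~p | p) & q), 0
6. ~p | p, 0
7. q, 0
8. p, 0
9. q & p, 1
10. q, 1
11. p, 1
12. ~<>((~p | p) & q), 2
13. ~((~p | p) & q), 0
14. ~((~p | p) & q), 1
15. ~((~p | p) & q), 2
16. ~(~p | p), 0
17. ~p, 0
Accessibility: 0R0, 0R1, 0R2, 1R0, 1R1, 1R2, 2R0, 2R1, 2R2
Branch closes: p and ~p both at 0.
Every branch closes (one shown): unsatisfiable in S5.
S4-tableau for the formula:
1. ~(((~p | p) & q) -> []<>((~p | p) & q)) & <>(q & p), 0
2. ~(((~p | p) & q) -> []<>((~p | p) & q)), 0
3. <>(q & p), 0
4. (~p | p) & q, 0
5. ~[]<>((~p | p) & q), 0
6. ~p | p, 0
7. q, 0
8. p, 0
9. q & p, 1
10. q, 1
11. p, 1
12. ~<>((~p | p) & q), 2
13. ~((~p | p) & q), 2
14. ~q, 2
Accessibility: 0R0, 0R1, 0R2, 1R1, 2R2
Complete open branch: satisfiable in S4, hence also in K, T (this S4-model is also a K-model and a T-model).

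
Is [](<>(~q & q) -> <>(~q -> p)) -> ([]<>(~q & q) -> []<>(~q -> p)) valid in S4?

Tableau for the negation ~([](<>(~q & q) -> <>(~q -> p)) -> ([]<>(~q & q) -> []<>(~q -> p))):
1. ~([](<>(~q & q) -> <>(~q -> p)) -> ([]<>(~q & q) -> []<>(~q -> p))), 0
2. [](<>(~q & q) -> <>(~q -> p)), 0
3. ~([]<>(~q & q) -> []<>(~q -> p)), 0
4. []<>(~q & q), 0
5. ~[]<>(~q -> p), 0
6. <>(~q & q) -> <>(~q -> p), 0
7. <>(~q & q), 0
8. ~<>(~q & q), 0
9. ~(~q & q), 0
10. ~q, 0
11. ~<>(~q -> p), 1
12. <>(~q & q) -> <>(~q -> p), 1
13. <>(~q & q), 1
14. ~(~q & q), 1
15. ~(~q -> p), 1
16. ~q, 1
17. ~p, 1
18. <>(~q -> p), 1
19. ~q & q, 2
20. ~q, 2
21. q, 2
Accessibility: 0R0, 0R1, 0R2, 1R1, 2R2
Branch closes: q and ~q both at 2.
All branches of the negation close; one closing branch shown above.

Yes, valid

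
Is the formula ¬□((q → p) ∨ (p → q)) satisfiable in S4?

1. ¬□((q → p) ∨ (p → q)), w0
2. ¬((q → p) ∨ (p → q)), w1
3. ¬(q → p), w1
4. ¬(p → q), w1
5. q, w1
6. ¬p, w1
7. p, w1
8. ¬q, w1
Accessibility: w0Rw0, w0Rw1, w1Rw1
Branch closes: p and ¬p both at w1.
(One branch shown.) All branches close.

Unsatisfiable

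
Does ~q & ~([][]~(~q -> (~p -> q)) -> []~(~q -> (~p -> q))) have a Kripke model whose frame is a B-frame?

No, unsatisfiable

1. ~q & ~([][]~(~q -> (~p -> q)) -> []~(~q -> (~p -> q))), 0
2. ~q, 0
3. ~([][]~(~q -> (~p -> q)) -> []~(~q -> (~p -> q))), 0
4. [][]~(~q -> (~p -> q)), 0
5. ~[]~(~q -> (~p -> q)), 0
6. []~(~q -> (~p -> q)), 0
7. ~(~q -> (~p -> q)), 0
8. ~(~p -> q), 0
9. ~p, 0
10. ~q -> (~p -> q), 1
11. []~(~q -> (~p -> q)), 1
12. ~(~q -> (~p -> q)), 1
13. ~q, 1
14. ~(~p -> q), 1
15. ~p, 1
16. ~p -> q, 1
17. q, 1
Accessibility: 0R0, 0R1, 1R0, 1R1
Branch closes: q and ~q both at 1.
Every branch closes; the branch above is one of them.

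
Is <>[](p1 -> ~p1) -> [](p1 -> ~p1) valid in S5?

Tableau for the negation ~(<>[](p1 -> ~p1) -> [](p1 -> ~p1)):
1. ~(<>[](p1 -> ~p1) -> [](p1 -> ~p1)), u
2. <>[](p1 -> ~p1), u
3. ~[](p1 -> ~p1), u
4. [](p1 -> ~p1), v
5. p1 -> ~p1, u
6. p1 -> ~p1, v
7. ~p1, u
8. ~p1, v
9. ~(p1 -> ~p1), w
10. p1, w
11. p1 -> ~p1, w
12. ~p1, w
Accessibility: uRu, uRv, uRw, vRu, vRv, vRw, wRu, wRv, wRw
Branch closes: p1 and ~p1 both at w.
All branches of the negation close; one closing branch shown above.

Yes, valid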